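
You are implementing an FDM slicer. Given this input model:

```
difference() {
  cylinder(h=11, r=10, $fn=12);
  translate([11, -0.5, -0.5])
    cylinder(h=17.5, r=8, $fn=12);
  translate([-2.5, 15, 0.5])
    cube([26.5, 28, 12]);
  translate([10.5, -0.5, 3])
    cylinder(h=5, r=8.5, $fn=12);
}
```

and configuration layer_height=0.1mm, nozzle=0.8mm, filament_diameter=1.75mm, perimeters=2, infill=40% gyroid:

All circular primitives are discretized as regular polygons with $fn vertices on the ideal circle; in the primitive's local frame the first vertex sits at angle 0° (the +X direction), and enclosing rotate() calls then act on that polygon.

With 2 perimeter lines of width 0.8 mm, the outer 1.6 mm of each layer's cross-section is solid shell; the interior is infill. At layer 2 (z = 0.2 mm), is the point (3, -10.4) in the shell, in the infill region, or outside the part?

At z = 0.2 mm: the cylinder: section is a regular 12-gon, circumradius r=10; the r=8 cylinder at (11, -0.5) contributes a regular 12-gon of circumradius 8; the cube at (-2.5, 15) is absent (z outside [0.5, 12.5]); the cylinder at (10.5, -0.5) does not reach this height (z outside [3, 8]); Taking the first minus the rest: starting from the r=10 cylinder, the r=8 cylinder at (11, -0.5) partially overlaps it — only the 62.18 mm² overlap (of its 192.00 mm²) is removed, clipping the outline — 1 connected region. Overall, the cross-section is a single solid region. The nearest boundary edge runs (5.00, -8.66)→(-0.00, -10.00); distance from the point to it = 1.16 mm. The point is not inside any of the regions above, so it lies outside the cross-section (1.16 mm from the nearest boundary).

outside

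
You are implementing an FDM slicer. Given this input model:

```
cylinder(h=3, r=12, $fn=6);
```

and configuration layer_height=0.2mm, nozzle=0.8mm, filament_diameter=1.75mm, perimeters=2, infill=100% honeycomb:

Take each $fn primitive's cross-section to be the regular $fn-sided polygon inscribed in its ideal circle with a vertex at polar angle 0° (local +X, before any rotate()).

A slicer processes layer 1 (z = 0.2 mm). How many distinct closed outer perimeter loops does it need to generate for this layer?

1

At z = 0.2 mm: the r=12 cylinder gives a regular 6-gon of circumradius 12 (constant along its height). The result has 1 disconnected region.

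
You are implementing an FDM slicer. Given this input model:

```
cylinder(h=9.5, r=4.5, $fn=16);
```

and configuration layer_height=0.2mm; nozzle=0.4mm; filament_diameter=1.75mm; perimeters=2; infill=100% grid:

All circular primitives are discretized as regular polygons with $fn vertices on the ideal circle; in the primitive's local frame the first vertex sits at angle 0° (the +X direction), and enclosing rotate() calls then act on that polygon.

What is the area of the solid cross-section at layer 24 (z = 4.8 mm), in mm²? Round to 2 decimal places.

61.99 mm²

At z = 4.8 mm: the r=4.5 cylinder contributes a regular 16-gon of circumradius 4.5 (area = (16/2)·4.500²·sin(360°/16) = 61.99 mm²). Overall, the cross-section is a single solid region. Net area = 61.99 mm².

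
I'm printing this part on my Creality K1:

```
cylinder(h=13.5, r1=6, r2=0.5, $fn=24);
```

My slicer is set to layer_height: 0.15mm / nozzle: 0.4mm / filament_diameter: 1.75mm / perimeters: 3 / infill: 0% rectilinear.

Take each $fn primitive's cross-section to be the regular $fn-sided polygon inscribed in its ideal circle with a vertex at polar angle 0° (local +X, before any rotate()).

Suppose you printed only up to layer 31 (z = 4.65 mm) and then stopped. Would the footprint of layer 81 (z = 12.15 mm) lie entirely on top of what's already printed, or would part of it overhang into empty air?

entirely on top

Compare the two slices. At z = 4.65: the cone (r1=6→r2=0.5) has section circumradius 4.106 here — a regular 24-gon (area = (24/2)·4.106²·sin(360°/24) = 52.35 mm²). At z = 12.15: the cone: at t=0.900 of its height the radius interpolates to r₁+(r₂−r₁)t = 1.050, giving a regular 24-gon of that circumradius (area = (24/2)·1.050²·sin(360°/24) = 3.42 mm²). Checking containment: the cross-section at z = 12.15 is a subset of the cross-section at z = 4.65.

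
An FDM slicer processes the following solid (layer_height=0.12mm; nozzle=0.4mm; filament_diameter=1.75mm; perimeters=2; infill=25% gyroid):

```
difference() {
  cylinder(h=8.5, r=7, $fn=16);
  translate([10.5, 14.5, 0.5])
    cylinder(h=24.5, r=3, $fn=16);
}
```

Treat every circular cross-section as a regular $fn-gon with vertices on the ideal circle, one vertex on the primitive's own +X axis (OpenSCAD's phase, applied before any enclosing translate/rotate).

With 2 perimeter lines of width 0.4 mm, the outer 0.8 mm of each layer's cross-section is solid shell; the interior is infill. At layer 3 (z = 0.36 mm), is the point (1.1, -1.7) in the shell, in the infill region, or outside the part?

At z = 0.36 mm: the cylinder: section is a regular 16-gon, circumradius r=7; the cylinder at (10.5, 14.5) is absent (z outside [0.5, 25]); After the difference (first − rest): none of the subtracted shapes is present at this height, so the r=7 cylinder is unchanged — 1 connected region. Overall, the cross-section is a single solid region. The nearest boundary edge runs (2.68, -6.47)→(4.95, -4.95); distance from the point to it = 4.84 mm. The point is inside the cross-section and 4.84 mm from the nearest boundary — more than the 0.8 mm shell width (2 × 0.4), so it's in the infill interior.

infill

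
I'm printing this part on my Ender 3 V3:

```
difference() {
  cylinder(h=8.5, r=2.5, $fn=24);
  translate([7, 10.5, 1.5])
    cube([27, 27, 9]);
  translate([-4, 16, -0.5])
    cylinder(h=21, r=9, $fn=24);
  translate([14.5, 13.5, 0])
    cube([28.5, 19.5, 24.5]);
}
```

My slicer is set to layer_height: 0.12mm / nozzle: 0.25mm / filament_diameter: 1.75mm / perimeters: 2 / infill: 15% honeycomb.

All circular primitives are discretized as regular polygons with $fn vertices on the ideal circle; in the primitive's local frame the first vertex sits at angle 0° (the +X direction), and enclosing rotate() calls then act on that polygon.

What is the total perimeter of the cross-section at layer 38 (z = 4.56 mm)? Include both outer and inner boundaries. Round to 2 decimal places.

15.66 mm

At z = 4.56 mm: the cylinder: section is a regular 24-gon, circumradius r=2.5 (perimeter = 2·24·2.500·sin(180°/24) = 15.66 mm); the cube at (7, 10.5) is present — its section is the full 27×27 rectangle (perimeter 108.00 mm); the r=9 cylinder at (-4, 16) gives a regular 24-gon of circumradius 9 (constant along its height) (perimeter = 2·24·9.000·sin(180°/24) = 56.39 mm); the 28.5×19.5 cube at (14.5, 13.5) contributes its full rectangle (perimeter 96.00 mm); Subtracting the remaining from the first: starting from the r=2.5 cylinder, the 27×27 cube at (7, 10.5) misses the remaining region (no effect); the r=9 cylinder at (-4, 16) misses the remaining region (no effect); the 28.5×19.5 cube at (14.5, 13.5) misses the remaining region (no effect) — boundary = 15.66 mm. Overall, the cross-section is a single solid region. Total boundary length (outer) = 15.66 mm.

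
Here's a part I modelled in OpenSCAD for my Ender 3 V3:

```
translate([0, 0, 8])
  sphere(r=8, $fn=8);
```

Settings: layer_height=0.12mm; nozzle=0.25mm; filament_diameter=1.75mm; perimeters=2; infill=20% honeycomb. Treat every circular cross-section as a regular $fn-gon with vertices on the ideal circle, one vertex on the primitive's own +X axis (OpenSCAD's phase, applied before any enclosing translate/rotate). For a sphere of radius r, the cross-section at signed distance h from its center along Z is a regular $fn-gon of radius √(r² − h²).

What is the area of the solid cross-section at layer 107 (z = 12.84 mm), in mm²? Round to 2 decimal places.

114.76 mm²

At z = 12.84 mm: the r=8 sphere slices to a regular 8-gon of circumradius 6.370 (√(r²−h²) with h=4.84 from center) (area = (8/2)·6.370²·sin(360°/8) = 114.76 mm²). Overall, the cross-section is a single solid region. Net area = 114.76 mm².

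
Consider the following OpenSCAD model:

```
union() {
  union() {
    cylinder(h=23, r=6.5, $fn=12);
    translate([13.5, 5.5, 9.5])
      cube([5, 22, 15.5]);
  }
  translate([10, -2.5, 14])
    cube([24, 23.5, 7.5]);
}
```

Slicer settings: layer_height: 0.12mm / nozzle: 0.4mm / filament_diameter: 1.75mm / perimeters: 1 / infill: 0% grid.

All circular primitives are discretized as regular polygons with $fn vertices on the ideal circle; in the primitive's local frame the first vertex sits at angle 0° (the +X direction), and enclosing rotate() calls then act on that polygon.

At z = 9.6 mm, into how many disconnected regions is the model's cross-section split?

At z = 9.6 mm: the r=6.5 cylinder gives a regular 12-gon of circumradius 6.5 (constant along its height); the 5×22 cube at (13.5, 5.5) contributes its full rectangle; Taking the union: the 2 present regions are separate (no shared area or edge), so areas and boundary lengths simply add and each stays a separate island — 2 connected regions; the cube at (10, -2.5) is not intersected at this z (z outside [14, 21.5]); Merging all regions: only the result so far is present, so the union is just that shape — 2 connected regions. The result has 2 disconnected regions.

2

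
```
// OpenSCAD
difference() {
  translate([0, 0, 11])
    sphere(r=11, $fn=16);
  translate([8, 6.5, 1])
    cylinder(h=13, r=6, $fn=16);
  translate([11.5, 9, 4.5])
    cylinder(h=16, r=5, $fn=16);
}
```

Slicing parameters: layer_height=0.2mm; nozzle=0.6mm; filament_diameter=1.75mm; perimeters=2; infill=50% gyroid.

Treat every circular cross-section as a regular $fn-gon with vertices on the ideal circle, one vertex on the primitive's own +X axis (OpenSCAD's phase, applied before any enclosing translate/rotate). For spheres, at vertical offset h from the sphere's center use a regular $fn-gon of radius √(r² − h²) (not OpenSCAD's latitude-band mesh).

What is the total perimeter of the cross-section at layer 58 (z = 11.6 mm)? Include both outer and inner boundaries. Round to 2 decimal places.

72.61 mm

At z = 11.6 mm: the r=11 sphere contributes a regular 16-gon of circumradius √(11²−0.6²) = 10.984 (perimeter = 2·16·10.984·sin(180°/16) = 68.57 mm); the cylinder at (8, 6.5): section is a regular 16-gon, circumradius r=6 (perimeter = 2·16·6.000·sin(180°/16) = 37.46 mm); the cylinder at (11.5, 9): section is a regular 16-gon, circumradius r=5 (perimeter = 2·16·5.000·sin(180°/16) = 31.21 mm); Taking the first minus the rest: starting from the r=11 sphere, the r=6 cylinder at (8, 6.5) partially overlaps it — only the 54.83 mm² overlap (of its 110.21 mm²) is removed, clipping the outline; the r=5 cylinder at (11.5, 9) misses the remaining region (no effect) — boundary = 72.61 mm. Overall, the cross-section is a single solid region. Total boundary length (outer) = 72.61 mm.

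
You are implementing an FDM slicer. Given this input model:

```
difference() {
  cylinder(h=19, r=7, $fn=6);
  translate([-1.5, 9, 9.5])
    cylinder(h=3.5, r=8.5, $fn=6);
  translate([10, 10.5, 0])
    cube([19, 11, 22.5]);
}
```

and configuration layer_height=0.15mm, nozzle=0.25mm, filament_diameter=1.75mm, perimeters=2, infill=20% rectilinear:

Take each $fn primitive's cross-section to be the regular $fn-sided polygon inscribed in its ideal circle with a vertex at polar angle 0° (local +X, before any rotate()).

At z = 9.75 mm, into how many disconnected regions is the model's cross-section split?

At z = 9.75 mm: the r=7 cylinder contributes a regular 6-gon of circumradius 7; the r=8.5 cylinder at (-1.5, 9) contributes a regular 6-gon of circumradius 8.5; the cube at (10, 10.5) is present — its section is the full 19×11 rectangle; Subtracting the remaining from the first: starting from the r=7 cylinder, the r=8.5 cylinder at (-1.5, 9) partially overlaps it — only the 37.49 mm² overlap (of its 187.71 mm²) is removed, clipping the outline; the 19×11 cube at (10, 10.5) misses the remaining region (no effect) — 1 connected region. The result has 1 disconnected region.

1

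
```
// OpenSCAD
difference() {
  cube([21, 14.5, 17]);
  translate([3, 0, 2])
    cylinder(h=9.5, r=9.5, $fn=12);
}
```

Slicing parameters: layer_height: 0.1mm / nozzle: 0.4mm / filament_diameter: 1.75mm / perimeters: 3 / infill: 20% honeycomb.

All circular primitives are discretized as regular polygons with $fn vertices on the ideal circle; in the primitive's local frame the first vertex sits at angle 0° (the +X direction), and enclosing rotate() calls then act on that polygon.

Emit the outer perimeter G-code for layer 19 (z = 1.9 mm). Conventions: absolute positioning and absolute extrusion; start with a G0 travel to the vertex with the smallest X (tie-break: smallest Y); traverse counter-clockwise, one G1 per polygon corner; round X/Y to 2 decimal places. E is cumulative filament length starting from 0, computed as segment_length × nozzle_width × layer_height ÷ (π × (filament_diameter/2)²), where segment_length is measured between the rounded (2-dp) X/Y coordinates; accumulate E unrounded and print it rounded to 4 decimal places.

At z = 1.9 mm: the cube (footprint 21×14.5) is included at this height; the cylinder at (3, 0) is absent (z outside [2, 11.5]); After the difference (first − rest): none of the subtracted shapes is present at this height, so the 21×14.5 cube is unchanged — 1 connected region. The outline is a single polygon with 4 vertices. Extrusion per mm of travel: 0.4 × 0.1 / (π × 0.875²) = 0.016630. Accumulating E over each segment gives final E = 1.1807.

G0 X0.00 Y0.00 Z1.90
G1 X21.00 Y0.00 E0.3492
G1 X21.00 Y14.50 E0.5904
G1 X0.00 Y14.50 E0.9396
G1 X0.00 Y0.00 E1.1807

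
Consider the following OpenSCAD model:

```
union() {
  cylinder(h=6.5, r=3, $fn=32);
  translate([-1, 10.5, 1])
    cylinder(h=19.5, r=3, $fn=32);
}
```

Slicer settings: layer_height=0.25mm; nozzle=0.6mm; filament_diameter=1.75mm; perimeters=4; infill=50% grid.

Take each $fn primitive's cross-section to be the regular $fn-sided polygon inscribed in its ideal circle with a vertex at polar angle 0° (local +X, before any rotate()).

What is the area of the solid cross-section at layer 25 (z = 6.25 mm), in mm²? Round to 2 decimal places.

56.19 mm²

At z = 6.25 mm: the r=3 cylinder contributes a regular 32-gon of circumradius 3 (area = (32/2)·3.000²·sin(360°/32) = 28.09 mm²); the r=3 cylinder at (-1, 10.5) contributes a regular 32-gon of circumradius 3 (area = (32/2)·3.000²·sin(360°/32) = 28.09 mm²); Merging all regions: the 2 present regions are separate (no shared area or edge), so areas and boundary lengths simply add and each stays a separate island — area = 56.19 mm². Overall, the cross-section has 2 separate islands. Net area = 56.19 mm².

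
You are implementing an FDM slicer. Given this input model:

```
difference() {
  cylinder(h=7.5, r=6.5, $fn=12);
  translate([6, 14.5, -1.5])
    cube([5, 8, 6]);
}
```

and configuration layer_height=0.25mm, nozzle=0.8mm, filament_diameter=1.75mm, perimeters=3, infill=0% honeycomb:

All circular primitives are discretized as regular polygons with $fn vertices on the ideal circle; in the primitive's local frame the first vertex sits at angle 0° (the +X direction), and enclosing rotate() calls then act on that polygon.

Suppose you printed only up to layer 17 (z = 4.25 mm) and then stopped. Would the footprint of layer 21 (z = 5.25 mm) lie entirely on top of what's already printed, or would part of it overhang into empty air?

Compare the two slices. At z = 4.25: the cylinder: section is a regular 12-gon, circumradius r=6.5 (area = (12/2)·6.500²·sin(360°/12) = 126.75 mm²); the cube at (6, 14.5) (footprint 5×8) is included at this height (area 40.00 mm²); Subtracting the remaining from the first: starting from the r=6.5 cylinder (126.75 mm²), the 5×8 cube at (6, 14.5) misses the remaining region (no effect) — area = 126.75 mm². At z = 5.25: the cylinder: section is a regular 12-gon, circumradius r=6.5 (area = (12/2)·6.500²·sin(360°/12) = 126.75 mm²); the cube at (6, 14.5) does not reach this height (z outside [-1.5, 4.5]); After the difference (first − rest): none of the subtracted shapes is present at this height, so the r=6.5 cylinder is unchanged — area = 126.75 mm². Checking containment: the cross-section at z = 5.25 is a subset of the cross-section at z = 4.25.

entirely on top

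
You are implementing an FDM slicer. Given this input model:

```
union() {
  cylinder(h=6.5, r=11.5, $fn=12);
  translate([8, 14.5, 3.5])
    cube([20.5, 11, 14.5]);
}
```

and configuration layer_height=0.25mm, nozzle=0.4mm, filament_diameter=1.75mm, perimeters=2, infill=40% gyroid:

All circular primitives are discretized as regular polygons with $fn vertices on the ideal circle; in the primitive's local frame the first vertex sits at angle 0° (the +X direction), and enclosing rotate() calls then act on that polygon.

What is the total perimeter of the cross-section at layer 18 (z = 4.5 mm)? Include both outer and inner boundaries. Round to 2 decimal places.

134.43 mm

At z = 4.5 mm: the r=11.5 cylinder contributes a regular 12-gon of circumradius 11.5 (perimeter = 2·12·11.500·sin(180°/12) = 71.43 mm); the 20.5×11 cube at (8, 14.5) contributes its full rectangle (perimeter 63.00 mm); Combining (union): the 2 present regions are separate (no shared area or edge), so areas and boundary lengths simply add and each stays a separate island — boundary = 134.43 mm. Overall, the cross-section has 2 separate islands. Total boundary length (outer) = 134.43 mm.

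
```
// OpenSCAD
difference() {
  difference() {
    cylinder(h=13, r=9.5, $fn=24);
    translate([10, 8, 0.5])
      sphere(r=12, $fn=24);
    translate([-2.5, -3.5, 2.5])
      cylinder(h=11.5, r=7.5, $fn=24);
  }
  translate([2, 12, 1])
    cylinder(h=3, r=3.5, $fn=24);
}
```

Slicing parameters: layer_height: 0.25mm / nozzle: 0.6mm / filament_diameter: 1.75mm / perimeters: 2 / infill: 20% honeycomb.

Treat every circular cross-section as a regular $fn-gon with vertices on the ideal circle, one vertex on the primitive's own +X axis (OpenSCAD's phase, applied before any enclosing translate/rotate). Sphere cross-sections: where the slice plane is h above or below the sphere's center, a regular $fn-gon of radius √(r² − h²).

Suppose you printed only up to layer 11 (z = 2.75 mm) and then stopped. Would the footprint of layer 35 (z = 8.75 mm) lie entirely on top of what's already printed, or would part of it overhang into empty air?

part overhangs

Compare the two slices. At z = 2.75: the r=9.5 cylinder contributes a regular 24-gon of circumradius 9.5 (area = (24/2)·9.500²·sin(360°/24) = 280.30 mm²); the sphere at (10, 8): section is a regular 24-gon, circumradius = √(r²−h²) = √(12²−2.25²) = 11.787 (area = (24/2)·11.787²·sin(360°/24) = 431.52 mm²); the r=7.5 cylinder at (-2.5, -3.5) contributes a regular 24-gon of circumradius 7.5 (area = (24/2)·7.500²·sin(360°/24) = 174.70 mm²); After the difference (first − rest): starting from the r=9.5 cylinder (280.30 mm²), the r=12 sphere at (10, 8) partially overlaps it — only the 97.35 mm² overlap (of its 431.52 mm²) is removed, clipping the outline; the r=7.5 cylinder at (-2.5, -3.5) partially overlaps it — only the 134.62 mm² overlap (of its 174.70 mm²) is removed, clipping the outline — area = 48.33 mm²; the cylinder at (2, 12): section is a regular 24-gon, circumradius r=3.5 (area = (24/2)·3.500²·sin(360°/24) = 38.05 mm²); Taking the first minus the rest: starting from the result so far (48.33 mm²), the r=3.5 cylinder at (2, 12) misses the remaining region (no effect) — area = 48.33 mm². At z = 8.75: the r=9.5 cylinder gives a regular 24-gon of circumradius 9.5 (constant along its height) (area = (24/2)·9.500²·sin(360°/24) = 280.30 mm²); the r=12 sphere at (10, 8) slices to a regular 24-gon of circumradius 8.714 (√(r²−h²) with h=8.25 from center) (area = (24/2)·8.714²·sin(360°/24) = 235.85 mm²); the cylinder at (-2.5, -3.5): section is a regular 24-gon, circumradius r=7.5 (area = (24/2)·7.500²·sin(360°/24) = 174.70 mm²); Taking the first minus the rest: starting from the r=9.5 cylinder (280.30 mm²), the r=12 sphere at (10, 8) partially overlaps it — only the 46.74 mm² overlap (of its 235.85 mm²) is removed, clipping the outline; the r=7.5 cylinder at (-2.5, -3.5) partially overlaps it — only the 147.42 mm² overlap (of its 174.70 mm²) is removed, clipping the outline — area = 86.14 mm²; the cylinder at (2, 12) is absent (z outside [1, 4]); Taking the first minus the rest: none of the subtracted shapes is present at this height, so the result so far is unchanged — area = 86.14 mm². Checking containment: at z = 8.75 the cross-section extends beyond the z = 2.75 cross-section by about 37.81 mm².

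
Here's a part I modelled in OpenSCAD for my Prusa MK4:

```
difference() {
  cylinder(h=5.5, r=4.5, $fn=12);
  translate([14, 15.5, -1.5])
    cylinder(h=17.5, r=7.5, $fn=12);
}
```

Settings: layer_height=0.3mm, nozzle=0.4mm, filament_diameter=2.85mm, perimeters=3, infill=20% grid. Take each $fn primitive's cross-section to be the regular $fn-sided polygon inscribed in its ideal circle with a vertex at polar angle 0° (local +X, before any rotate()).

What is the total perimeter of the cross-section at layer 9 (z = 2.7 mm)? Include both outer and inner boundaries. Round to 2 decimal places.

27.95 mm

At z = 2.7 mm: the r=4.5 cylinder gives a regular 12-gon of circumradius 4.5 (constant along its height) (perimeter = 2·12·4.500·sin(180°/12) = 27.95 mm); the cylinder at (14, 15.5): section is a regular 12-gon, circumradius r=7.5 (perimeter = 2·12·7.500·sin(180°/12) = 46.59 mm); After the difference (first − rest): starting from the r=4.5 cylinder, the r=7.5 cylinder at (14, 15.5) misses the remaining region (no effect) — boundary = 27.95 mm. Overall, the cross-section is a single solid region. Total boundary length (outer) = 27.95 mm.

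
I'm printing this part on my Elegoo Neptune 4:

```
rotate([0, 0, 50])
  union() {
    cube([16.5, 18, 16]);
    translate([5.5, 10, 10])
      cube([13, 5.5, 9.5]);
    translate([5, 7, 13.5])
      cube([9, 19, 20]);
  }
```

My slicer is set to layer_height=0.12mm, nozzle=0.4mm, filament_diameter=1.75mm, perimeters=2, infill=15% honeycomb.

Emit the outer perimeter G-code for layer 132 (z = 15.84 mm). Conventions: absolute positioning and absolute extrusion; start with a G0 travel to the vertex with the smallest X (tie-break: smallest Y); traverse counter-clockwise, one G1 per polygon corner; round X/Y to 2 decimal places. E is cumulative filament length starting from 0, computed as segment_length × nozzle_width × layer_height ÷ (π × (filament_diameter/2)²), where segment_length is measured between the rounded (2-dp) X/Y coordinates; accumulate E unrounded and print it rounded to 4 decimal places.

G0 X-16.70 Y20.54 Z15.84
G1 X-10.57 Y15.40 E0.1596
G1 X-13.79 Y11.57 E0.2595
G1 X0.00 Y0.00 E0.6187
G1 X10.61 Y12.64 E0.9481
G1 X2.95 Y19.07 E1.1476
G1 X4.23 Y20.60 E1.1874
G1 X0.02 Y24.14 E1.2972
G1 X-1.27 Y22.60 E1.3373
G1 X-3.18 Y24.21 E1.3872
G1 X-4.79 Y22.29 E1.4372
G1 X-10.92 Y27.44 E1.5969
G1 X-16.70 Y20.54 E1.7766

At z = 15.84 mm: the cube (footprint 16.5×18) is included at this height; the 13×5.5 cube at (5.5, 10) contributes its full rectangle; the cube at (5, 7) is present — its section is the full 9×19 rectangle; Merging all regions: the regions partially overlap (shared area 159.50 mm²), so overlapping operands fuse into one piece — 1 connected region; (rotated 50° about Z; rotation is an isometry so areas/perimeters/island counts are preserved). The outline is a single polygon with 12 vertices. Extrusion per mm of travel: 0.4 × 0.12 / (π × 0.875²) = 0.019956. Accumulating E over each segment gives final E = 1.7766.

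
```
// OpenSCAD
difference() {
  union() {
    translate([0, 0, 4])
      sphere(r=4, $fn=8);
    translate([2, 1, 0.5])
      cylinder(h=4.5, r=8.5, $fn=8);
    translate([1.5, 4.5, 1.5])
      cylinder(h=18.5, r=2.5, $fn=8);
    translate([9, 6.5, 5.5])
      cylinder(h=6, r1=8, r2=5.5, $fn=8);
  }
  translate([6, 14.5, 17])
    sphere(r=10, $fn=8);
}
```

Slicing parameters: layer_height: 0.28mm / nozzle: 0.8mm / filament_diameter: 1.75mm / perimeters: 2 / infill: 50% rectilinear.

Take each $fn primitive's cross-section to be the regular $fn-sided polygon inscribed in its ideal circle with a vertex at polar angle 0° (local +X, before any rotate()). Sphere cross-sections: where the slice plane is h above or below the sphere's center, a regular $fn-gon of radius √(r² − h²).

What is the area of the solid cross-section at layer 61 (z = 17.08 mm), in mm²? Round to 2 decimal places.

At z = 17.08 mm: the sphere is absent (|z−center|=13.080 > r=4); the cylinder at (2, 1) does not reach this height (z outside [0.5, 5]); the cylinder at (1.5, 4.5): section is a regular 8-gon, circumradius r=2.5 (area = (8/2)·2.500²·sin(360°/8) = 17.68 mm²); the cone at (9, 6.5) is absent (z outside [5.5, 11.5]); Taking the union: only the r=2.5 cylinder at (1.5, 4.5) is present, so the union is just that shape — area = 17.68 mm²; the sphere at (6, 14.5): section is a regular 8-gon, circumradius = √(r²−h²) = √(10²−0.08²) = 10.000 (area = (8/2)·10.000²·sin(360°/8) = 282.82 mm²); Subtracting the remaining from the first: starting from the result so far (17.68 mm²), the r=10 sphere at (6, 14.5) partially overlaps it — only the 1.47 mm² overlap (of its 282.82 mm²) is removed, clipping the outline — area = 16.21 mm². Overall, the cross-section is a single solid region. Net area = 16.21 mm².

16.21 mm²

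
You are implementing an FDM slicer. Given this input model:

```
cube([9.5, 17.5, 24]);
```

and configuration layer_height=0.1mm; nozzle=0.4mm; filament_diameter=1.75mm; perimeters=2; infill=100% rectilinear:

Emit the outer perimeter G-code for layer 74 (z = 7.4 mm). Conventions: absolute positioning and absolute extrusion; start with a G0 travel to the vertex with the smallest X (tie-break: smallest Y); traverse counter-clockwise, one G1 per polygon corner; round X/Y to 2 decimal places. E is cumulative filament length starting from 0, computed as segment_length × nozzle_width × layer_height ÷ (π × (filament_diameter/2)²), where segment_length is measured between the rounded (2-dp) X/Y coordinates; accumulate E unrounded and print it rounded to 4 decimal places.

At z = 7.4 mm: the 9.5×17.5 cube contributes its full rectangle. The outline is a single polygon with 4 vertices. Extrusion per mm of travel: 0.4 × 0.1 / (π × 0.875²) = 0.016630. Accumulating E over each segment gives final E = 0.8980.

G0 X0.00 Y0.00 Z7.40
G1 X9.50 Y0.00 E0.1580
G1 X9.50 Y17.50 E0.4490
G1 X0.00 Y17.50 E0.6070
G1 X0.00 Y0.00 E0.8980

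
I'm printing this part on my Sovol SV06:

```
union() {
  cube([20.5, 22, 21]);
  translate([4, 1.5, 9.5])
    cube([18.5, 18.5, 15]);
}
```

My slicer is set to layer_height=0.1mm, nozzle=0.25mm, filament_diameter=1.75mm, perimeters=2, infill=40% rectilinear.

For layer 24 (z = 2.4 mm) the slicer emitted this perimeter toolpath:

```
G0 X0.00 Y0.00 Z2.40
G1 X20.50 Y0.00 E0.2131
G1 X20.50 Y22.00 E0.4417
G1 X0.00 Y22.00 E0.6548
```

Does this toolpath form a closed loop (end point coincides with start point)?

Start point (G0): (0.00, 0.00). End point (last G1): the path does not return to the start — open.

no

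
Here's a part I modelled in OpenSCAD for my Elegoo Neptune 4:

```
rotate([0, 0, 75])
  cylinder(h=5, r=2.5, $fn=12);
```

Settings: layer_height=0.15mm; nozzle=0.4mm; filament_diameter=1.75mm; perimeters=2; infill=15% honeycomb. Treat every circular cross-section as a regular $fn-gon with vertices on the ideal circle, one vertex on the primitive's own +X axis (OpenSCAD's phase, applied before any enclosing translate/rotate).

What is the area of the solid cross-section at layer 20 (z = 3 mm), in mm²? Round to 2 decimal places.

At z = 3 mm: the cylinder: section is a regular 12-gon, circumradius r=2.5 (area = (12/2)·2.500²·sin(360°/12) = 18.75 mm²); (whole slice rotated 75° about Z — lengths, areas and connectivity unchanged). Overall, the cross-section is a single solid region. Net area = 18.75 mm².

18.75 mm²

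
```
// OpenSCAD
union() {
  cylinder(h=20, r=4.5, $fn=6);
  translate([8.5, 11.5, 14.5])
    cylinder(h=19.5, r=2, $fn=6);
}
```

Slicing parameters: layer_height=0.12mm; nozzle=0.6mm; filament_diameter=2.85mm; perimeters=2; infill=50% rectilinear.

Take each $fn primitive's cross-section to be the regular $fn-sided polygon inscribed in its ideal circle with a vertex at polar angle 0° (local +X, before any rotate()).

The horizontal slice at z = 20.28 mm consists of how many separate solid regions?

At z = 20.28 mm: the cylinder does not reach this height (z outside [0, 20]); the cylinder at (8.5, 11.5): section is a regular 6-gon, circumradius r=2; Taking the union: only the r=2 cylinder at (8.5, 11.5) is present, so the union is just that shape — 1 connected region. The result has 1 disconnected region.

1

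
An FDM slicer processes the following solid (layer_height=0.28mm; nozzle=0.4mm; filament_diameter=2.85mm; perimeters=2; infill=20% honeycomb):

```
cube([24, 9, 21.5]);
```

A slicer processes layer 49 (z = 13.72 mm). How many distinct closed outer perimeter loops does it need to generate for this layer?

At z = 13.72 mm: the 24×9 cube contributes its full rectangle. The result has 1 disconnected region.

1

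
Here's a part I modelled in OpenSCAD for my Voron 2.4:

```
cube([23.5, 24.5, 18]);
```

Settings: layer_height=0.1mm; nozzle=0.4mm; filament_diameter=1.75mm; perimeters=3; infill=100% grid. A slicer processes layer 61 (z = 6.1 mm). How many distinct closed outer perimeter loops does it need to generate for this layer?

1

At z = 6.1 mm: the cube is present — its section is the full 23.5×24.5 rectangle. The result has 1 disconnected region.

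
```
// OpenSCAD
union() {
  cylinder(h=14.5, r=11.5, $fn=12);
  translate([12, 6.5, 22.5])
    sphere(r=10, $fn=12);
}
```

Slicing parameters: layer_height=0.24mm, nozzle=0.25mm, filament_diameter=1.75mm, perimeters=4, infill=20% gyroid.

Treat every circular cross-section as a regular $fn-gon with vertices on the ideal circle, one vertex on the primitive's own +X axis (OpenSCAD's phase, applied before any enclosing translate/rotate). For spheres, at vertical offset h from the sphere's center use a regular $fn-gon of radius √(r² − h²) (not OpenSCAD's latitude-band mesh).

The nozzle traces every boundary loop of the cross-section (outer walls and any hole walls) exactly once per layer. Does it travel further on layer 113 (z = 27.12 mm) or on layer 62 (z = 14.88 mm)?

layer 113 (z = 27.12 mm)

Layer 113 (z = 27.12): the cylinder is absent (z outside [0, 14.5]); the r=10 sphere at (12, 6.5) contributes a regular 12-gon of circumradius √(10²−4.62²) = 8.869 (perimeter = 2·12·8.869·sin(180°/12) = 55.09 mm); Combining (union): only the r=10 sphere at (12, 6.5) is present, so the union is just that shape — boundary = 55.09 mm. So its perimeter = 55.09 mm. Layer 62 (z = 14.88): the cylinder does not reach this height (z outside [0, 14.5]); the r=10 sphere at (12, 6.5) slices to a regular 12-gon of circumradius 6.476 (√(r²−h²) with h=7.62 from center) (perimeter = 2·12·6.476·sin(180°/12) = 40.23 mm); Combining (union): only the r=10 sphere at (12, 6.5) is present, so the union is just that shape — boundary = 40.23 mm. So its perimeter = 40.23 mm. Layer 113 is larger (55.09 vs 40.23 mm).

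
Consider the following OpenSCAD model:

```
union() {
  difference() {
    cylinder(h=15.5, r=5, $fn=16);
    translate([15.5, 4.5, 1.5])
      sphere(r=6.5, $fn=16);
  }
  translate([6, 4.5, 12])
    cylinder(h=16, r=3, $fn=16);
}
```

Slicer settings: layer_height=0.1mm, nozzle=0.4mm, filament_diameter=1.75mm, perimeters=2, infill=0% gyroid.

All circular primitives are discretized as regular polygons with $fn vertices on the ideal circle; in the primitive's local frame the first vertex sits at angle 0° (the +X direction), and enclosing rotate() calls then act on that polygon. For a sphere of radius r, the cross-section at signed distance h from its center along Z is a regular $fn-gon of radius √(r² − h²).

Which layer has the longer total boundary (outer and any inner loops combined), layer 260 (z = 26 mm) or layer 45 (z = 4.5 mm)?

layer 45 (z = 4.5 mm)

Layer 260 (z = 26): the cylinder is absent (z outside [0, 15.5]); the sphere at (15.5, 4.5) does not reach this height (|z−center|=24.500 > r=6.5); After the difference (first − rest): the first operand is absent here, so nothing remains; the cylinder at (6, 4.5): section is a regular 16-gon, circumradius r=3 (perimeter = 2·16·3.000·sin(180°/16) = 18.73 mm); Taking the union: only the r=3 cylinder at (6, 4.5) is present, so the union is just that shape — boundary = 18.73 mm. So its perimeter = 18.73 mm. Layer 45 (z = 4.5): the cylinder: section is a regular 16-gon, circumradius r=5 (perimeter = 2·16·5.000·sin(180°/16) = 31.21 mm); the r=6.5 sphere at (15.5, 4.5) slices to a regular 16-gon of circumradius 5.766 (√(r²−h²) with h=3 from center) (perimeter = 2·16·5.766·sin(180°/16) = 36.00 mm); Subtracting the remaining from the first: starting from the r=5 cylinder, the r=6.5 sphere at (15.5, 4.5) misses the remaining region (no effect) — boundary = 31.21 mm; the cylinder at (6, 4.5) is absent (z outside [12, 28]); Combining (union): only that combined region is present, so the union is just that shape — boundary = 31.21 mm. So its perimeter = 31.21 mm. Layer 45 is larger (31.21 vs 18.73 mm).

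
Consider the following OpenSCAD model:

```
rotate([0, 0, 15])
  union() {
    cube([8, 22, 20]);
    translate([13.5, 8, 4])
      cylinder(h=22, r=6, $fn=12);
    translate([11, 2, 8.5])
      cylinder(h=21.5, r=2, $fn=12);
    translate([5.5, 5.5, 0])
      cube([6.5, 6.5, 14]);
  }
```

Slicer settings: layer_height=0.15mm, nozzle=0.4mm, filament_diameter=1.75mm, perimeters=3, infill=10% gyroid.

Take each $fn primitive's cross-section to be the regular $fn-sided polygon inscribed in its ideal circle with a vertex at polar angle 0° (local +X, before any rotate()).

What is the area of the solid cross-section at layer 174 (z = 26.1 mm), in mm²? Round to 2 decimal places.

12.00 mm²

At z = 26.1 mm: the cube does not reach this height (z outside [0, 20]); the cylinder at (13.5, 8) is absent (z outside [4, 26]); the r=2 cylinder at (11, 2) gives a regular 12-gon of circumradius 2 (constant along its height) (area = (12/2)·2.000²·sin(360°/12) = 12.00 mm²); the cube at (5.5, 5.5) is not intersected at this z (z outside [0, 14]); Merging all regions: only the r=2 cylinder at (11, 2) is present, so the union is just that shape — area = 12.00 mm²; (rotated 15° about Z; rotation is an isometry so areas/perimeters/island counts are preserved). Overall, the cross-section is a single solid region. Net area = 12.00 mm².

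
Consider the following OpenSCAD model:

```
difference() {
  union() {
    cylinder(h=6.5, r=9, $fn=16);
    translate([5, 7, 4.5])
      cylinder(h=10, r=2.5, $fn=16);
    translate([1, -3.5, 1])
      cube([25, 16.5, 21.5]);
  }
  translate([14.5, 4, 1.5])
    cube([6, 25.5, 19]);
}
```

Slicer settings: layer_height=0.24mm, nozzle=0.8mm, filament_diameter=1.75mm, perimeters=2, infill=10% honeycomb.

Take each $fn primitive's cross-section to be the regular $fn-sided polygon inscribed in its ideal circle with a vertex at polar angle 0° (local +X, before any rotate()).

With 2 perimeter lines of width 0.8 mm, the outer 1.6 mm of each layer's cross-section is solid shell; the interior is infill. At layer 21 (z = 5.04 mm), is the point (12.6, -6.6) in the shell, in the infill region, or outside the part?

At z = 5.04 mm: the r=9 cylinder gives a regular 16-gon of circumradius 9 (constant along its height); the cylinder at (5, 7): section is a regular 16-gon, circumradius r=2.5; the cube at (1, -3.5) is present — its section is the full 25×16.5 rectangle; Taking the union: the regions partially overlap (shared area 99.01 mm²), so overlapping operands fuse into one piece — 1 connected region; the cube at (14.5, 4) is present — its section is the full 6×25.5 rectangle; Subtracting the remaining from the first: starting from that combined region, the 6×25.5 cube at (14.5, 4) partially overlaps it — only the 54.00 mm² overlap (of its 153.00 mm²) is removed, clipping the outline — 1 connected region. Overall, the cross-section is a single solid region. The nearest boundary edge runs (26.00, -3.50)→(8.28, -3.50); distance from the point to it = 3.10 mm. The point is not inside any of the regions above, so it lies outside the cross-section (3.10 mm from the nearest boundary).

outside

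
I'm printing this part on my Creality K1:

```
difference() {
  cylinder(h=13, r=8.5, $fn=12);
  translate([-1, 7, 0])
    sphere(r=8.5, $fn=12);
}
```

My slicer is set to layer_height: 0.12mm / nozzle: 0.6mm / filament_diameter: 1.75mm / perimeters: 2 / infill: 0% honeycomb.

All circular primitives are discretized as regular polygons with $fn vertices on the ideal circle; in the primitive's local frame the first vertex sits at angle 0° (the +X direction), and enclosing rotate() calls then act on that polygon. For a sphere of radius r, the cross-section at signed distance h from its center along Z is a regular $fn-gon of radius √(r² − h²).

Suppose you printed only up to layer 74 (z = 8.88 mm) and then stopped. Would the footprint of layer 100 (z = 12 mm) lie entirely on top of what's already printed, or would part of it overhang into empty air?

Compare the two slices. At z = 8.88: the cylinder: section is a regular 12-gon, circumradius r=8.5 (area = (12/2)·8.500²·sin(360°/12) = 216.75 mm²); the sphere at (-1, 7) does not reach this height (|z−center|=8.880 > r=8.5); After the difference (first − rest): none of the subtracted shapes is present at this height, so the r=8.5 cylinder is unchanged — area = 216.75 mm². At z = 12: the cylinder: section is a regular 12-gon, circumradius r=8.5 (area = (12/2)·8.500²·sin(360°/12) = 216.75 mm²); the sphere at (-1, 7) is absent (|z−center|=12.000 > r=8.5); Taking the first minus the rest: none of the subtracted shapes is present at this height, so the r=8.5 cylinder is unchanged — area = 216.75 mm². Checking containment: the cross-section at z = 12 is a subset of the cross-section at z = 8.88.

entirely on top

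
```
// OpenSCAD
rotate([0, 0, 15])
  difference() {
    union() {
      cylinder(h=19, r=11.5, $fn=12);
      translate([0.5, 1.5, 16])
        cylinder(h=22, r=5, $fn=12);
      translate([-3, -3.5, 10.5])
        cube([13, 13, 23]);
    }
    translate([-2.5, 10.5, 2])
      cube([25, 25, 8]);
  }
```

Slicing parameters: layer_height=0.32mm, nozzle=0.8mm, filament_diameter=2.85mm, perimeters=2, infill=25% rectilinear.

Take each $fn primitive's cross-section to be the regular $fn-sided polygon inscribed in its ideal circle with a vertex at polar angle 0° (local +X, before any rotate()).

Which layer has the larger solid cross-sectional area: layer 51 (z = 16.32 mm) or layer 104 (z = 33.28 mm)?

layer 51 (z = 16.32 mm)

Layer 51 (z = 16.32): the r=11.5 cylinder gives a regular 12-gon of circumradius 11.5 (constant along its height) (area = (12/2)·11.500²·sin(360°/12) = 396.75 mm²); the cylinder at (0.5, 1.5): section is a regular 12-gon, circumradius r=5 (area = (12/2)·5.000²·sin(360°/12) = 75.00 mm²); the 13×13 cube at (-3, -3.5) contributes its full rectangle (area 169.00 mm²); Merging all regions: the regions partially overlap — summed areas 640.75 mm² minus the doubly-counted overlap 236.81 mm² gives 403.94 mm² — area = 403.94 mm²; the cube at (-2.5, 10.5) is not intersected at this z (z outside [2, 10]); After the difference (first − rest): none of the subtracted shapes is present at this height, so that combined region is unchanged — area = 403.94 mm²; (rotated 15° about Z; rotation is an isometry so areas/perimeters/island counts are preserved). So its area = 403.94 mm². Layer 104 (z = 33.28): the cylinder is not intersected at this z (z outside [0, 19]); the r=5 cylinder at (0.5, 1.5) gives a regular 12-gon of circumradius 5 (constant along its height) (area = (12/2)·5.000²·sin(360°/12) = 75.00 mm²); the cube at (-3, -3.5) (footprint 13×13) is included at this height (area 169.00 mm²); Combining (union): the regions partially overlap — summed areas 244.00 mm² minus the doubly-counted overlap 68.49 mm² gives 175.51 mm² — area = 175.51 mm²; the cube at (-2.5, 10.5) is absent (z outside [2, 10]); Subtracting the remaining from the first: none of the subtracted shapes is present at this height, so the result so far is unchanged — area = 175.51 mm²; (whole slice rotated 15° about Z — lengths, areas and connectivity unchanged). So its area = 175.51 mm². Layer 51 is larger (403.94 vs 175.51 mm²).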